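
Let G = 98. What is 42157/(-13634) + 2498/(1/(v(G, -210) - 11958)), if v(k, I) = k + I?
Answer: -411076867397/13634 ≈ -3.0151e+7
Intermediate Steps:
v(k, I) = I + k
42157/(-13634) + 2498/(1/(v(G, -210) - 11958)) = 42157/(-13634) + 2498/(1/((-210 + 98) - 11958)) = 42157*(-1/13634) + 2498/(1/(-112 - 11958)) = -42157/13634 + 2498/(1/(-12070)) = -42157/13634 + 2498/(-1/12070) = -42157/13634 + 2498*(-12070) = -42157/13634 - 30150860 = -411076867397/13634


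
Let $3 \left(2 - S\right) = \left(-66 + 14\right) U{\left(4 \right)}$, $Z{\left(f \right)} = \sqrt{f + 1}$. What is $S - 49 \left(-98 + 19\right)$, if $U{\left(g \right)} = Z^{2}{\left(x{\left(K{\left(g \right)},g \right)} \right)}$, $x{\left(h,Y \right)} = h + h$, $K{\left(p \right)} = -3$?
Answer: $\frac{11359}{3} \approx 3786.3$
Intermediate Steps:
$x{\left(h,Y \right)} = 2 h$
$Z{\left(f \right)} = \sqrt{1 + f}$
$U{\left(g \right)} = -5$ ($U{\left(g \right)} = \left(\sqrt{1 + 2 \left(-3\right)}\right)^{2} = \left(\sqrt{1 - 6}\right)^{2} = \left(\sqrt{-5}\right)^{2} = \left(i \sqrt{5}\right)^{2} = -5$)
$S = - \frac{254}{3}$ ($S = 2 - \frac{\left(-66 + 14\right) \left(-5\right)}{3} = 2 - \frac{\left(-52\right) \left(-5\right)}{3} = 2 - \frac{260}{3} = - \frac{254}{3} \approx -84.667$)
$S - 49 \left(-98 + 19\right) = - \frac{254}{3} - 49 \left(-98 + 19\right) = - \frac{254}{3} - 49 \left(-79\right) = - \frac{254}{3} - -3871 = - \frac{254}{3} + 3871 = \frac{11359}{3}$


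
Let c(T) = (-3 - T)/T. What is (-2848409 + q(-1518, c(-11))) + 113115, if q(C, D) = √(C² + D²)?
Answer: -2735294 + 2*√69705817/11 ≈ -2.7338e+6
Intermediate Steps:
c(T) = (-3 - T)/T
(-2848409 + q(-1518, c(-11))) + 113115 = (-2848409 + √((-1518)² + ((-3 - 1*(-11))/(-11))²)) + 113115 = (-2848409 + √(2304324 + (-(-3 + 11)/11)²)) + 113115 = (-2848409 + √(2304324 + (-1/11*8)²)) + 113115 = (-2848409 + √(2304324 + (-8/11)²)) + 113115 = (-2848409 + √(2304324 + 64/121)) + 113115 = (-2848409 + √(278823268/121)) + 113115 = (-2848409 + 2*√69705817/11) + 113115 = -2735294 + 2*√69705817/11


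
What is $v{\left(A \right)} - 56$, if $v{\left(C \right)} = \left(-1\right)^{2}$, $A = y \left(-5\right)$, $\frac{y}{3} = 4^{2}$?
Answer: $-55$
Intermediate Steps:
$y = 48$ ($y = 3 \cdot 4^{2} = 3 \cdot 16 = 48$)
$A = -240$ ($A = 48 \left(-5\right) = -240$)
$v{\left(C \right)} = 1$
$v{\left(A \right)} - 56 = 1 - 56 = -55$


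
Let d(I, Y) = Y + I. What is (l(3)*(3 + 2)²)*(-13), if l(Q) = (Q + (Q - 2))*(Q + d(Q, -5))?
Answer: -1300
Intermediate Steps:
d(I, Y) = I + Y
l(Q) = (-5 + 2*Q)*(-2 + 2*Q) (l(Q) = (Q + (Q - 2))*(Q + (Q - 5)) = (Q + (-2 + Q))*(Q + (-5 + Q)) = (-2 + 2*Q)*(-5 + 2*Q) = (-5 + 2*Q)*(-2 + 2*Q))
(l(3)*(3 + 2)²)*(-13) = ((10 - 14*3 + 4*3²)*(3 + 2)²)*(-13) = ((10 - 42 + 4*9)*5²)*(-13) = ((10 - 42 + 36)*25)*(-13) = (4*25)*(-13) = 100*(-13) = -1300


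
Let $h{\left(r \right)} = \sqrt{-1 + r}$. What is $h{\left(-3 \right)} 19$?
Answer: $38 i \approx 38.0 i$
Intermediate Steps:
$h{\left(-3 \right)} 19 = \sqrt{-1 - 3} \cdot 19 = \sqrt{-4} \cdot 19 = 2 i 19 = 38 i$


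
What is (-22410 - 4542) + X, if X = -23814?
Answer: -50766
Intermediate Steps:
(-22410 - 4542) + X = (-22410 - 4542) - 23814 = -26952 - 23814 = -50766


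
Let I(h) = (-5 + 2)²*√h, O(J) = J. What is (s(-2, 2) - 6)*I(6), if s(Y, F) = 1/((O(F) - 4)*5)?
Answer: -549*√6/10 ≈ -134.48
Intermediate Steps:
s(Y, F) = 1/(5*(-4 + F)) (s(Y, F) = 1/((F - 4)*5) = (⅕)/(-4 + F) = 1/(5*(-4 + F)))
I(h) = 9*√h (I(h) = (-3)²*√h = 9*√h)
(s(-2, 2) - 6)*I(6) = (1/(5*(-4 + 2)) - 6)*(9*√6) = ((⅕)/(-2) - 6)*(9*√6) = ((⅕)*(-½) - 6)*(9*√6) = (-⅒ - 6)*(9*√6) = -549*√6/10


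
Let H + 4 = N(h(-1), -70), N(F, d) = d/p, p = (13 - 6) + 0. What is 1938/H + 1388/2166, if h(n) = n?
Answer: -1044569/7581 ≈ -137.79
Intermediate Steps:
p = 7 (p = 7 + 0 = 7)
N(F, d) = d/7
H = -14 (H = -4 + (1/7)*(-70) = -4 - 10 = -14)
1938/H + 1388/2166 = 1938/(-14) + 1388/2166 = 1938*(-1/14) + 1388*(1/2166) = -969/7 + 694/1083 = -1044569/7581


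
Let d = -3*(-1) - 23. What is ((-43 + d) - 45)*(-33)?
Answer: 3564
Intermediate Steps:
d = -20 (d = 3 - 23 = -20)
((-43 + d) - 45)*(-33) = ((-43 - 20) - 45)*(-33) = (-63 - 45)*(-33) = -108*(-33) = 3564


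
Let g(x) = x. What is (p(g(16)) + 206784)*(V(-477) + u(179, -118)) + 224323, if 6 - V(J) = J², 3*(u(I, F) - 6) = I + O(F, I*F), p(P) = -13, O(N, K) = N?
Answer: -141118466821/3 ≈ -4.7040e+10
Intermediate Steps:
u(I, F) = 6 + F/3 + I/3 (u(I, F) = 6 + (I + F)/3 = 6 + (F + I)/3 = 6 + (F/3 + I/3) = 6 + F/3 + I/3)
V(J) = 6 - J²
(p(g(16)) + 206784)*(V(-477) + u(179, -118)) + 224323 = (-13 + 206784)*((6 - 1*(-477)²) + (6 + (⅓)*(-118) + (⅓)*179)) + 224323 = 206771*((6 - 1*227529) + (6 - 118/3 + 179/3)) + 224323 = 206771*((6 - 227529) + 79/3) + 224323 = 206771*(-227523 + 79/3) + 224323 = 206771*(-682490/3) + 224323 = -141119139790/3 + 224323 = -141118466821/3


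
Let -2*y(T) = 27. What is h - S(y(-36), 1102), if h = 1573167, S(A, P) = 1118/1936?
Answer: 1522825097/968 ≈ 1.5732e+6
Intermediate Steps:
y(T) = -27/2 (y(T) = -½*27 = -27/2)
S(A, P) = 559/968 (S(A, P) = 1118*(1/1936) = 559/968)
h - S(y(-36), 1102) = 1573167 - 1*559/968 = 1573167 - 559/968 = 1522825097/968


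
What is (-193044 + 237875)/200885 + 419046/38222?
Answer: 42946793096/3839113235 ≈ 11.187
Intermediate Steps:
(-193044 + 237875)/200885 + 419046/38222 = 44831*(1/200885) + 419046*(1/38222) = 44831/200885 + 209523/19111 = 42946793096/3839113235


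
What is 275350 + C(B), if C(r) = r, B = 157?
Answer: 275507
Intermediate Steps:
275350 + C(B) = 275350 + 157 = 275507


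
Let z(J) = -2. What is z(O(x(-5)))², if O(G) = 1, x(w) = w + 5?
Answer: 4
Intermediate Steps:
x(w) = 5 + w
z(O(x(-5)))² = (-2)² = 4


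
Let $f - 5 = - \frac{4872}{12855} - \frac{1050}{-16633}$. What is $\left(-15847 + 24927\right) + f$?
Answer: $\frac{647487286683}{71272405} \approx 9084.7$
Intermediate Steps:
$f = \frac{333849283}{71272405}$ ($f = 5 - \left(- \frac{1050}{16633} + \frac{1624}{4285}\right) = 5 - \frac{22512742}{71272405} = \frac{333849283}{71272405} \approx 4.6841$)
$\left(-15847 + 24927\right) + f = \left(-15847 + 24927\right) + \frac{333849283}{71272405} = 9080 + \frac{333849283}{71272405} = \frac{647487286683}{71272405}$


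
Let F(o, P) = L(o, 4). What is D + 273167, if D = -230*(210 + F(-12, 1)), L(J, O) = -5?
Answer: 226017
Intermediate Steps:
F(o, P) = -5
D = -47150 (D = -230*(210 - 5) = -230*205 = -47150)
D + 273167 = -47150 + 273167 = 226017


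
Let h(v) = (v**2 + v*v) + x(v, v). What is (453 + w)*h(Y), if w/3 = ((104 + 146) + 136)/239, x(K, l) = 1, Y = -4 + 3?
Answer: 328275/239 ≈ 1373.5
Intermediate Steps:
Y = -1
h(v) = 1 + 2*v**2 (h(v) = (v**2 + v*v) + 1 = (v**2 + v**2) + 1 = 2*v**2 + 1 = 1 + 2*v**2)
w = 1158/239 (w = 3*(((104 + 146) + 136)/239) = 3*((250 + 136)*(1/239)) = 3*(386*(1/239)) = 3*(386/239) = 1158/239 ≈ 4.8452)
(453 + w)*h(Y) = (453 + 1158/239)*(1 + 2*(-1)**2) = 109425*(1 + 2*1)/239 = 109425*(1 + 2)/239 = (109425/239)*3 = 328275/239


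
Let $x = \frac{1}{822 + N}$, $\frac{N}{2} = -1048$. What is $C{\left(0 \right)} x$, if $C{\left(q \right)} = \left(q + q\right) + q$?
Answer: $0$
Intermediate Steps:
$N = -2096$ ($N = 2 \left(-1048\right) = -2096$)
$C{\left(q \right)} = 3 q$ ($C{\left(q \right)} = 2 q + q = 3 q$)
$x = - \frac{1}{1274}$ ($x = \frac{1}{822 - 2096} = \frac{1}{-1274} = - \frac{1}{1274} \approx -0.00078493$)
$C{\left(0 \right)} x = 3 \cdot 0 \left(- \frac{1}{1274}\right) = 0 \left(- \frac{1}{1274}\right) = 0$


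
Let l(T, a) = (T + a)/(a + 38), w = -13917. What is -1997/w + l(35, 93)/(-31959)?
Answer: 2786305579/19421771931 ≈ 0.14346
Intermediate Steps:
l(T, a) = (T + a)/(38 + a)
-1997/w + l(35, 93)/(-31959) = -1997/(-13917) + ((35 + 93)/(38 + 93))/(-31959) = -1997*(-1/13917) + (128/131)*(-1/31959) = 1997/13917 + ((1/131)*128)*(-1/31959) = 1997/13917 + (128/131)*(-1/31959) = 1997/13917 - 128/4186629 = 2786305579/19421771931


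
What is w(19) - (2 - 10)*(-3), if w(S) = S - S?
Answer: -24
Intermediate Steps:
w(S) = 0
w(19) - (2 - 10)*(-3) = 0 - (2 - 10)*(-3) = 0 - (-8)*(-3) = 0 - 1*24 = 0 - 24 = -24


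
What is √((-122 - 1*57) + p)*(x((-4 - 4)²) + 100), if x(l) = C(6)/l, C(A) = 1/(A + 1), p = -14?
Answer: 44801*I*√193/448 ≈ 1389.3*I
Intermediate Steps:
C(A) = 1/(1 + A)
x(l) = 1/(7*l) (x(l) = 1/((1 + 6)*l) = 1/(7*l))
√((-122 - 1*57) + p)*(x((-4 - 4)²) + 100) = √((-122 - 1*57) - 14)*(1/(7*((-4 - 4)²)) + 100) = √((-122 - 57) - 14)*(1/(7*((-8)²)) + 100) = √(-179 - 14)*((⅐)/64 + 100) = √(-193)*((⅐)*(1/64) + 100) = (I*√193)*(1/448 + 100) = (I*√193)*(44801/448) = 44801*I*√193/448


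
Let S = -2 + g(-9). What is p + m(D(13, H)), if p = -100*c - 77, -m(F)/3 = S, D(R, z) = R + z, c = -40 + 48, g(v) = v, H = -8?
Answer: -844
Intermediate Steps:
c = 8
S = -11 (S = -2 - 9 = -11)
m(F) = 33 (m(F) = -3*(-11) = 33)
p = -877 (p = -100*8 - 77 = -800 - 77 = -877)
p + m(D(13, H)) = -877 + 33 = -844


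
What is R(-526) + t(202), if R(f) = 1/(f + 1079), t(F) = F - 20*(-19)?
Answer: 321847/553 ≈ 582.00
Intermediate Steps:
t(F) = 380 + F (t(F) = F + 380 = 380 + F)
R(f) = 1/(1079 + f)
R(-526) + t(202) = 1/(1079 - 526) + (380 + 202) = 1/553 + 582 = 321847/553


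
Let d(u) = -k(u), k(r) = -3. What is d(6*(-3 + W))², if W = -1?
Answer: 9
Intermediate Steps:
d(u) = 3 (d(u) = -1*(-3) = 3)
d(6*(-3 + W))² = 3² = 9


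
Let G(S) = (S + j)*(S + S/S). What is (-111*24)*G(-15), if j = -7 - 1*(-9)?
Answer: -484848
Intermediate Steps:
j = 2 (j = -7 + 9 = 2)
G(S) = (1 + S)*(2 + S) (G(S) = (S + 2)*(S + S/S) = (2 + S)*(S + 1) = (2 + S)*(1 + S) = (1 + S)*(2 + S))
(-111*24)*G(-15) = (-111*24)*(2 + (-15)² + 3*(-15)) = -2664*(2 + 225 - 45) = -2664*182 = -484848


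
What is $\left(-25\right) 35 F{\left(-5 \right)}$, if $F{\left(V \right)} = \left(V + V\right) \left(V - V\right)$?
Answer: $0$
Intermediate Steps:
$F{\left(V \right)} = 0$ ($F{\left(V \right)} = 2 V 0 = 0$)
$\left(-25\right) 35 F{\left(-5 \right)} = \left(-25\right) 35 \cdot 0 = \left(-875\right) 0 = 0$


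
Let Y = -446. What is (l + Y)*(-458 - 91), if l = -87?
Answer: 292617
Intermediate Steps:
(l + Y)*(-458 - 91) = (-87 - 446)*(-458 - 91) = -533*(-549) = 292617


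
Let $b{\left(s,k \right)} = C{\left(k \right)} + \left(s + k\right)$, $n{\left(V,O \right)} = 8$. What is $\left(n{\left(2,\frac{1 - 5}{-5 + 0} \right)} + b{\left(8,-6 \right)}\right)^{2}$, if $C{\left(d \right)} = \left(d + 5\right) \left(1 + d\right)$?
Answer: $225$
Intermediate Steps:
$C{\left(d \right)} = \left(1 + d\right) \left(5 + d\right)$ ($C{\left(d \right)} = \left(5 + d\right) \left(1 + d\right) = \left(1 + d\right) \left(5 + d\right)$)
$b{\left(s,k \right)} = 5 + s + k^{2} + 7 k$ ($b{\left(s,k \right)} = \left(5 + k^{2} + 6 k\right) + \left(s + k\right) = \left(5 + k^{2} + 6 k\right) + \left(k + s\right) = 5 + s + k^{2} + 7 k$)
$\left(n{\left(2,\frac{1 - 5}{-5 + 0} \right)} + b{\left(8,-6 \right)}\right)^{2} = \left(8 + \left(5 + 8 + \left(-6\right)^{2} + 7 \left(-6\right)\right)\right)^{2} = \left(8 + \left(5 + 8 + 36 - 42\right)\right)^{2} = \left(8 + 7\right)^{2} = 15^{2} = 225$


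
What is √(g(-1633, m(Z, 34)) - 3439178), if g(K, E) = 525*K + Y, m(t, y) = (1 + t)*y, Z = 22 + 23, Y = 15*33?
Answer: 2*I*√1074002 ≈ 2072.7*I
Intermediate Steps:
Y = 495
Z = 45
m(t, y) = y*(1 + t)
g(K, E) = 495 + 525*K (g(K, E) = 525*K + 495 = 495 + 525*K)
√(g(-1633, m(Z, 34)) - 3439178) = √((495 + 525*(-1633)) - 3439178) = √((495 - 857325) - 3439178) = √(-856830 - 3439178) = √(-4296008) = 2*I*√1074002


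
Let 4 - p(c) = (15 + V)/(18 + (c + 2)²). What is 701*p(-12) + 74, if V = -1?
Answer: 164895/59 ≈ 2794.8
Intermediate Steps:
p(c) = 4 - 14/(18 + (2 + c)²) (p(c) = 4 - (15 - 1)/(18 + (c + 2)²) = 4 - 14/(18 + (2 + c)²))
701*p(-12) + 74 = 701*(2*(29 + 2*(2 - 12)²)/(18 + (2 - 12)²)) + 74 = 701*(2*(29 + 2*(-10)²)/(18 + (-10)²)) + 74 = 701*(2*(29 + 2*100)/(18 + 100)) + 74 = 701*(2*(29 + 200)/118) + 74 = 701*(2*(1/118)*229) + 74 = 701*(229/59) + 74 = 160529/59 + 74 = 164895/59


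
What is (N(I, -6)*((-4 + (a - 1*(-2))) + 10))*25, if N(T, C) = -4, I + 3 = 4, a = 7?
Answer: -1500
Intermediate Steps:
I = 1 (I = -3 + 4 = 1)
(N(I, -6)*((-4 + (a - 1*(-2))) + 10))*25 = -4*((-4 + (7 - 1*(-2))) + 10)*25 = -4*((-4 + (7 + 2)) + 10)*25 = -4*((-4 + 9) + 10)*25 = -4*(5 + 10)*25 = -4*15*25 = -60*25 = -1500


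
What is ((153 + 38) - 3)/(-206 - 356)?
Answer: -94/281 ≈ -0.33452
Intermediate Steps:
((153 + 38) - 3)/(-206 - 356) = (191 - 3)/(-562) = 188*(-1/562) = -94/281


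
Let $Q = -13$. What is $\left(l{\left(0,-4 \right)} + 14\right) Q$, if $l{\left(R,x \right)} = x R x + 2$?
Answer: $-208$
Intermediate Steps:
$l{\left(R,x \right)} = 2 + R x^{2}$ ($l{\left(R,x \right)} = R x x + 2 = R x^{2} + 2 = 2 + R x^{2}$)
$\left(l{\left(0,-4 \right)} + 14\right) Q = \left(\left(2 + 0 \left(-4\right)^{2}\right) + 14\right) \left(-13\right) = \left(\left(2 + 0 \cdot 16\right) + 14\right) \left(-13\right) = \left(\left(2 + 0\right) + 14\right) \left(-13\right) = \left(2 + 14\right) \left(-13\right) = 16 \left(-13\right) = -208$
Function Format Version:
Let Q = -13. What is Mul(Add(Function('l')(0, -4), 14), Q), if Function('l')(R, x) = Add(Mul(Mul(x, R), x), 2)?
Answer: -208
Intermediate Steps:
Function('l')(R, x) = Add(2, Mul(R, Pow(x, 2))) (Function('l')(R, x) = Add(Mul(Mul(R, x), x), 2) = Add(Mul(R, Pow(x, 2)), 2) = Add(2, Mul(R, Pow(x, 2))))
Mul(Add(Function('l')(0, -4), 14), Q) = Mul(Add(Add(2, Mul(0, Pow(-4, 2))), 14), -13) = Mul(Add(Add(2, Mul(0, 16)), 14), -13) = Mul(Add(Add(2, 0), 14), -13) = Mul(Add(2, 14), -13) = Mul(16, -13) = -208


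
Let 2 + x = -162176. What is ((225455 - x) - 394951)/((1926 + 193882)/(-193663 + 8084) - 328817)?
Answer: 1358067122/61021725851 ≈ 0.022255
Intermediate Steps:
x = -162178 (x = -2 - 162176 = -162178)
((225455 - x) - 394951)/((1926 + 193882)/(-193663 + 8084) - 328817) = ((225455 - 1*(-162178)) - 394951)/((1926 + 193882)/(-193663 + 8084) - 328817) = ((225455 + 162178) - 394951)/(195808/(-185579) - 328817) = (387633 - 394951)/(195808*(-1/185579) - 328817) = -7318/(-195808/185579 - 328817) = -7318/(-61021725851/185579) = -7318*(-185579/61021725851) = 1358067122/61021725851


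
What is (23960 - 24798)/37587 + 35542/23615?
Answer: 1316127784/887617005 ≈ 1.4828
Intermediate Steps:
(23960 - 24798)/37587 + 35542/23615 = -838*1/37587 + 35542*(1/23615) = -838/37587 + 35542/23615 = 1316127784/887617005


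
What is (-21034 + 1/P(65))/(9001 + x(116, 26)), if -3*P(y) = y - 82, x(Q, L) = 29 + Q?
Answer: -357575/155482 ≈ -2.2998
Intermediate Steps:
P(y) = 82/3 - y/3 (P(y) = -(y - 82)/3 = -(-82 + y)/3 = 82/3 - y/3)
(-21034 + 1/P(65))/(9001 + x(116, 26)) = (-21034 + 1/(82/3 - 1/3*65))/(9001 + (29 + 116)) = (-21034 + 1/(82/3 - 65/3))/(9001 + 145) = (-21034 + 1/(17/3))/9146 = (-21034 + 3/17)*(1/9146) = -357575/17*1/9146 = -357575/155482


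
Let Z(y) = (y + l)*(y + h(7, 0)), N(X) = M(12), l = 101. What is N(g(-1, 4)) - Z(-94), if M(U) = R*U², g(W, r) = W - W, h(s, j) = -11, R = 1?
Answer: 879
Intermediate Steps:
g(W, r) = 0
M(U) = U² (M(U) = 1*U² = U²)
N(X) = 144 (N(X) = 12² = 144)
Z(y) = (-11 + y)*(101 + y) (Z(y) = (y + 101)*(y - 11) = (101 + y)*(-11 + y) = (-11 + y)*(101 + y))
N(g(-1, 4)) - Z(-94) = 144 - (-1111 + (-94)² + 90*(-94)) = 144 - (-1111 + 8836 - 8460) = 144 - 1*(-735) = 144 + 735 = 879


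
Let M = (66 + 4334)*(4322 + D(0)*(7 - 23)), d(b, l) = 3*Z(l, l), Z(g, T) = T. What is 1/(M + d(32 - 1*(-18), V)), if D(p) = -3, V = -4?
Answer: 1/19227988 ≈ 5.2008e-8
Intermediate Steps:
d(b, l) = 3*l
M = 19228000 (M = (66 + 4334)*(4322 - 3*(7 - 23)) = 4400*(4322 - 3*(-16)) = 4400*(4322 + 48) = 4400*4370 = 19228000)
1/(M + d(32 - 1*(-18), V)) = 1/(19228000 + 3*(-4)) = 1/(19228000 - 12) = 1/19227988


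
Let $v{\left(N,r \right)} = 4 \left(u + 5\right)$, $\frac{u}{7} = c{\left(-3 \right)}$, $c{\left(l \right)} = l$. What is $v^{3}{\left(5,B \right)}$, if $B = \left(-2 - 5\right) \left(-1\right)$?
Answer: $-262144$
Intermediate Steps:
$B = 7$ ($B = \left(-7\right) \left(-1\right) = 7$)
$u = -21$ ($u = 7 \left(-3\right) = -21$)
$v{\left(N,r \right)} = -64$ ($v{\left(N,r \right)} = 4 \left(-21 + 5\right) = 4 \left(-16\right) = -64$)
$v^{3}{\left(5,B \right)} = \left(-64\right)^{3} = -262144$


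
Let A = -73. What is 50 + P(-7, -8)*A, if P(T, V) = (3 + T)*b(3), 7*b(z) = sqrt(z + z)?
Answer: 50 + 292*sqrt(6)/7 ≈ 152.18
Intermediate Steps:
b(z) = sqrt(2)*sqrt(z)/7 (b(z) = sqrt(z + z)/7 = sqrt(2*z)/7 = (sqrt(2)*sqrt(z))/7 = sqrt(2)*sqrt(z)/7)
P(T, V) = sqrt(6)*(3 + T)/7 (P(T, V) = (3 + T)*(sqrt(2)*sqrt(3)/7) = (3 + T)*(sqrt(6)/7) = sqrt(6)*(3 + T)/7)
50 + P(-7, -8)*A = 50 + (sqrt(6)*(3 - 7)/7)*(-73) = 50 + ((1/7)*sqrt(6)*(-4))*(-73) = 50 - 4*sqrt(6)/7*(-73) = 50 + 292*sqrt(6)/7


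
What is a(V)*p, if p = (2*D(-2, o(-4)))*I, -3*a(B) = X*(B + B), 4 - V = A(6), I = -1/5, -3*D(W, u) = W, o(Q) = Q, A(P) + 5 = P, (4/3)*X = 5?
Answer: 2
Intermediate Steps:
X = 15/4 (X = (3/4)*5 = 15/4 ≈ 3.7500)
A(P) = -5 + P
D(W, u) = -W/3
I = -1/5 (I = -1*1/5 = -1/5 ≈ -0.20000)
V = 3 (V = 4 - (-5 + 6) = 4 - 1*1 = 4 - 1 = 3)
a(B) = -5*B/2 (a(B) = -5*(B + B)/4 = -5*2*B/4 = -5*B/2)
p = -4/15 (p = (2*(-1/3*(-2)))*(-1/5) = (2*(2/3))*(-1/5) = (4/3)*(-1/5) = -4/15 ≈ -0.26667)
a(V)*p = -5/2*3*(-4/15) = -15/2*(-4/15) = 2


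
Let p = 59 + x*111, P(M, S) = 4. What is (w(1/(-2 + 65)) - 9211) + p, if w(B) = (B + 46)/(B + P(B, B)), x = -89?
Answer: -4811944/253 ≈ -19020.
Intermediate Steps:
w(B) = (46 + B)/(4 + B) (w(B) = (B + 46)/(B + 4) = (46 + B)/(4 + B))
p = -9820 (p = 59 - 89*111 = 59 - 9879 = -9820)
(w(1/(-2 + 65)) - 9211) + p = ((46 + 1/(-2 + 65))/(4 + 1/(-2 + 65)) - 9211) - 9820 = ((46 + 1/63)/(4 + 1/63) - 9211) - 9820 = ((2899/63)/(253/63) - 9211) - 9820 = ((63/253)*(2899/63) - 9211) - 9820 = (2899/253 - 9211) - 9820 = -2327484/253 - 9820 = -4811944/253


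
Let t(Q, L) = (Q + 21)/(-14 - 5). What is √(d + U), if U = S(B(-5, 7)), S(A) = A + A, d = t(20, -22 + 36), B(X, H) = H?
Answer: 15*√19/19 ≈ 3.4412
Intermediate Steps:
t(Q, L) = -21/19 - Q/19 (t(Q, L) = (21 + Q)/(-19) = (21 + Q)*(-1/19) = -21/19 - Q/19)
d = -41/19 (d = -21/19 - 1/19*20 = -21/19 - 20/19 = -41/19 ≈ -2.1579)
S(A) = 2*A
U = 14 (U = 2*7 = 14)
√(d + U) = √(-41/19 + 14) = √(225/19) = 15*√19/19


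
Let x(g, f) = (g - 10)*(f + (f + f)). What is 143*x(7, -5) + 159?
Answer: 6594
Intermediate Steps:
x(g, f) = 3*f*(-10 + g) (x(g, f) = (-10 + g)*(f + 2*f) = (-10 + g)*(3*f) = 3*f*(-10 + g))
143*x(7, -5) + 159 = 143*(3*(-5)*(-10 + 7)) + 159 = 143*(3*(-5)*(-3)) + 159 = 143*45 + 159 = 6435 + 159 = 6594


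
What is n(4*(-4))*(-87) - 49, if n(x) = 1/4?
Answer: -283/4 ≈ -70.750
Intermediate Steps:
n(x) = ¼
n(4*(-4))*(-87) - 49 = (¼)*(-87) - 49 = -87/4 - 49 = -283/4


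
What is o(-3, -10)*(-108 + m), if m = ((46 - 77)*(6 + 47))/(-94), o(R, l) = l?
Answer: 42545/47 ≈ 905.21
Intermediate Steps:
m = 1643/94 (m = -31*53*(-1/94) = -1643*(-1/94) = 1643/94 ≈ 17.479)
o(-3, -10)*(-108 + m) = -10*(-108 + 1643/94) = -10*(-8509/94) = 42545/47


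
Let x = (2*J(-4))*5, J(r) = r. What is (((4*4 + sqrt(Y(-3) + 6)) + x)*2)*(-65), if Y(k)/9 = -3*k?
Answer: 3120 - 130*sqrt(87) ≈ 1907.4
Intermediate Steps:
Y(k) = -27*k (Y(k) = 9*(-3*k) = -27*k)
x = -40 (x = (2*(-4))*5 = -8*5 = -40)
(((4*4 + sqrt(Y(-3) + 6)) + x)*2)*(-65) = (((4*4 + sqrt(-27*(-3) + 6)) - 40)*2)*(-65) = (((16 + sqrt(81 + 6)) - 40)*2)*(-65) = (((16 + sqrt(87)) - 40)*2)*(-65) = ((-24 + sqrt(87))*2)*(-65) = (-48 + 2*sqrt(87))*(-65) = 3120 - 130*sqrt(87)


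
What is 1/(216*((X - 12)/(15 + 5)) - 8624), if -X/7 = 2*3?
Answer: -5/46036 ≈ -0.00010861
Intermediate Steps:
X = -42 (X = -14*3 = -7*6 = -42)
1/(216*((X - 12)/(15 + 5)) - 8624) = 1/(216*((-42 - 12)/(15 + 5)) - 8624) = 1/(216*(-54/20) - 8624) = 1/(216*(-54*1/20) - 8624) = 1/(216*(-27/10) - 8624) = 1/(-2916/5 - 8624) = 1/(-46036/5) = -5/46036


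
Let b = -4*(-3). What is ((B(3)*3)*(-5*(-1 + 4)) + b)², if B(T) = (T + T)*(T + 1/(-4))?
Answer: 2134521/4 ≈ 5.3363e+5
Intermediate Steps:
B(T) = 2*T*(-¼ + T) (B(T) = (2*T)*(T - ¼) = (2*T)*(-¼ + T) = 2*T*(-¼ + T))
b = 12
((B(3)*3)*(-5*(-1 + 4)) + b)² = ((((½)*3*(-1 + 4*3))*3)*(-5*(-1 + 4)) + 12)² = ((((½)*3*(-1 + 12))*3)*(-5*3) + 12)² = ((((½)*3*11)*3)*(-15) + 12)² = (((33/2)*3)*(-15) + 12)² = ((99/2)*(-15) + 12)² = (-1485/2 + 12)² = (-1461/2)² = 2134521/4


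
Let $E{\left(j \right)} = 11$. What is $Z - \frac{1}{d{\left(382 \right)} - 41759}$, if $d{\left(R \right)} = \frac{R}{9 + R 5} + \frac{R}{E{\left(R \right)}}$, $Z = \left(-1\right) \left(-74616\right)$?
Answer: $\frac{65718301013245}{880753471} \approx 74616.0$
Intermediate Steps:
$Z = 74616$
$d{\left(R \right)} = \frac{R}{11} + \frac{R}{9 + 5 R}$ ($d{\left(R \right)} = \frac{R}{9 + R 5} + \frac{R}{11} = \frac{R}{9 + 5 R} + R \frac{1}{11} = \frac{R}{9 + 5 R} + \frac{R}{11} = \frac{R}{11} + \frac{R}{9 + 5 R}$)
$Z - \frac{1}{d{\left(382 \right)} - 41759} = 74616 - \frac{1}{\frac{5}{11} \cdot 382 \frac{1}{9 + 5 \cdot 382} \left(4 + 382\right) - 41759} = 74616 - \frac{1}{\frac{5}{11} \cdot 382 \frac{1}{9 + 1910} \cdot 386 - 41759} = 74616 - \frac{1}{\frac{5}{11} \cdot 382 \cdot \frac{1}{1919} \cdot 386 - 41759} = 74616 - \frac{1}{\frac{737260}{21109} - 41759} = 74616 - \frac{1}{- \frac{880753471}{21109}} = 74616 - - \frac{21109}{880753471} = 74616 + \frac{21109}{880753471} = \frac{65718301013245}{880753471}$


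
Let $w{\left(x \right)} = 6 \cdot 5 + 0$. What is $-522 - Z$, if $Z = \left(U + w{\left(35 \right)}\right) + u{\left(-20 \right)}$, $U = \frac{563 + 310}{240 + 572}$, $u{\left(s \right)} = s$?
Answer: $- \frac{432857}{812} \approx -533.08$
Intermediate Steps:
$w{\left(x \right)} = 30$ ($w{\left(x \right)} = 30 + 0 = 30$)
$U = \frac{873}{812} \approx 1.0751$
$Z = \frac{8993}{812}$ ($Z = \left(\frac{873}{812} + 30\right) - 20 = \frac{25233}{812} - 20 = \frac{8993}{812} \approx 11.075$)
$-522 - Z = -522 - \frac{8993}{812} = - \frac{432857}{812}$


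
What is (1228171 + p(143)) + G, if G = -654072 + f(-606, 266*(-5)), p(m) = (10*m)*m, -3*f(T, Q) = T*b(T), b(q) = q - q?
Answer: 778589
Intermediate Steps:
b(q) = 0
f(T, Q) = 0 (f(T, Q) = -T*0/3 = -⅓*0 = 0)
p(m) = 10*m²
G = -654072 (G = -654072 + 0 = -654072)
(1228171 + p(143)) + G = (1228171 + 10*143²) - 654072 = (1228171 + 10*20449) - 654072 = (1228171 + 204490) - 654072 = 1432661 - 654072 = 778589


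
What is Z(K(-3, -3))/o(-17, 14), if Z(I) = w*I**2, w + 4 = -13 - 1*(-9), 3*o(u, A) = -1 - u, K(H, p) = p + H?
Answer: -54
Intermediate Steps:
K(H, p) = H + p
o(u, A) = -1/3 - u/3 (o(u, A) = (-1 - u)/3 = -1/3 - u/3)
w = -8 (w = -4 + (-13 - 1*(-9)) = -4 + (-13 + 9) = -4 - 4 = -8)
Z(I) = -8*I**2
Z(K(-3, -3))/o(-17, 14) = (-8*(-3 - 3)**2)/(-1/3 - 1/3*(-17)) = (-8*(-6)**2)/(-1/3 + 17/3) = (-8*36)/(16/3) = -288*3/16 = -54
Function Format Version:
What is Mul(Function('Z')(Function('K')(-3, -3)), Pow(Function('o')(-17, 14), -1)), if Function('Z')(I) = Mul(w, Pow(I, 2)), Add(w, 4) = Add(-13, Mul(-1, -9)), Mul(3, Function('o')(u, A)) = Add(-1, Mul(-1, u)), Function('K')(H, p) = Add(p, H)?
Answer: -54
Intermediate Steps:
Function('K')(H, p) = Add(H, p)
Function('o')(u, A) = Add(Rational(-1, 3), Mul(Rational(-1, 3), u)) (Function('o')(u, A) = Mul(Rational(1, 3), Add(-1, Mul(-1, u))) = Add(Rational(-1, 3), Mul(Rational(-1, 3), u)))
w = -8 (w = Add(-4, Add(-13, Mul(-1, -9))) = Add(-4, Add(-13, 9)) = Add(-4, -4) = -8)
Function('Z')(I) = Mul(-8, Pow(I, 2))
Mul(Function('Z')(Function('K')(-3, -3)), Pow(Function('o')(-17, 14), -1)) = Mul(Mul(-8, Pow(Add(-3, -3), 2)), Pow(Add(Rational(-1, 3), Mul(Rational(-1, 3), -17)), -1)) = Mul(Mul(-8, Pow(-6, 2)), Pow(Add(Rational(-1, 3), Rational(17, 3)), -1)) = Mul(Mul(-8, 36), Pow(Rational(16, 3), -1)) = Mul(-288, Rational(3, 16)) = -54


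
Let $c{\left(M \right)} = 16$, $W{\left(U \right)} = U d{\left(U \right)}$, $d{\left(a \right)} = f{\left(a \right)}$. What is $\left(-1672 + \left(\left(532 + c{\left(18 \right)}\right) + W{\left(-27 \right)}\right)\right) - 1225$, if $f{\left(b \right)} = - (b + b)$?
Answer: $-3807$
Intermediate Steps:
$f{\left(b \right)} = - 2 b$
$d{\left(a \right)} = - 2 a$
$W{\left(U \right)} = - 2 U^{2}$ ($W{\left(U \right)} = U \left(- 2 U\right) = - 2 U^{2}$)
$\left(-1672 + \left(\left(532 + c{\left(18 \right)}\right) + W{\left(-27 \right)}\right)\right) - 1225 = \left(-1672 + \left(\left(532 + 16\right) - 2 \left(-27\right)^{2}\right)\right) - 1225 = \left(-1672 + \left(548 - 1458\right)\right) - 1225 = \left(-1672 - 910\right) - 1225 = -2582 - 1225 = -3807$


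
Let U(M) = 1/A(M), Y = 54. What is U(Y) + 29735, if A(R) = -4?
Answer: 118939/4 ≈ 29735.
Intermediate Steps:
U(M) = -¼ (U(M) = 1/(-4) = -¼)
U(Y) + 29735 = -¼ + 29735 = 118939/4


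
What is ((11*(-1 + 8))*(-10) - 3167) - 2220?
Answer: -6157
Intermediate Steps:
((11*(-1 + 8))*(-10) - 3167) - 2220 = ((11*7)*(-10) - 3167) - 2220 = (77*(-10) - 3167) - 2220 = (-770 - 3167) - 2220 = -3937 - 2220 = -6157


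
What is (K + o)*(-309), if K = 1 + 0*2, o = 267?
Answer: -82812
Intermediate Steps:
K = 1 (K = 1 + 0 = 1)
(K + o)*(-309) = (1 + 267)*(-309) = 268*(-309) = -82812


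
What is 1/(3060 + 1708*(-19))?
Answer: -1/29392 ≈ -3.4023e-5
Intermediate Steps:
1/(3060 + 1708*(-19)) = 1/(3060 - 32452) = 1/(-29392) = -1/29392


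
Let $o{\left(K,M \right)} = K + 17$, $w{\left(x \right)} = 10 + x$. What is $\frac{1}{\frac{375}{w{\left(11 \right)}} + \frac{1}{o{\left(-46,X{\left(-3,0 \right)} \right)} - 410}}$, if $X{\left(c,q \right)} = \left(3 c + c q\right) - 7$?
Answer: $\frac{3073}{54868} \approx 0.056007$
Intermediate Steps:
$X{\left(c,q \right)} = -7 + 3 c + c q$
$o{\left(K,M \right)} = 17 + K$
$\frac{1}{\frac{375}{w{\left(11 \right)}} + \frac{1}{o{\left(-46,X{\left(-3,0 \right)} \right)} - 410}} = \frac{1}{\frac{375}{10 + 11} + \frac{1}{\left(17 - 46\right) - 410}} = \frac{1}{\frac{375}{21} + \frac{1}{-29 - 410}} = \frac{1}{375 \cdot \frac{1}{21} + \frac{1}{-439}} = \frac{1}{\frac{125}{7} - \frac{1}{439}} = \frac{1}{\frac{54868}{3073}} = \frac{3073}{54868}$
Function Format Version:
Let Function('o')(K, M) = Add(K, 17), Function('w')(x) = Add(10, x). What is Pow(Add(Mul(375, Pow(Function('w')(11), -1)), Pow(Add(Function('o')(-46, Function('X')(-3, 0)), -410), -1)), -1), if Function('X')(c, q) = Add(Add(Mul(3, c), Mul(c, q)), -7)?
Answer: Rational(3073, 54868) ≈ 0.056007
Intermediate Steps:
Function('X')(c, q) = Add(-7, Mul(3, c), Mul(c, q))
Function('o')(K, M) = Add(17, K)
Pow(Add(Mul(375, Pow(Function('w')(11), -1)), Pow(Add(Function('o')(-46, Function('X')(-3, 0)), -410), -1)), -1) = Pow(Add(Mul(375, Pow(Add(10, 11), -1)), Pow(Add(Add(17, -46), -410), -1)), -1) = Pow(Add(Mul(375, Pow(21, -1)), Pow(Add(-29, -410), -1)), -1) = Pow(Add(Mul(375, Rational(1, 21)), Pow(-439, -1)), -1) = Pow(Add(Rational(125, 7), Rational(-1, 439)), -1) = Pow(Rational(54868, 3073), -1) = Rational(3073, 54868)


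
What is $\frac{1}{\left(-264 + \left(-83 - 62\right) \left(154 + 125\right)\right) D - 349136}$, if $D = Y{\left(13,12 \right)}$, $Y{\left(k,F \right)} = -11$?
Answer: $\frac{1}{98773} \approx 1.0124 \cdot 10^{-5}$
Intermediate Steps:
$D = -11$
$\frac{1}{\left(-264 + \left(-83 - 62\right) \left(154 + 125\right)\right) D - 349136} = \frac{1}{\left(-264 + \left(-83 - 62\right) \left(154 + 125\right)\right) \left(-11\right) - 349136} = \frac{1}{\left(-264 - 40455\right) \left(-11\right) - 349136} = \frac{1}{\left(-40719\right) \left(-11\right) - 349136} = \frac{1}{447909 - 349136} = \frac{1}{98773}$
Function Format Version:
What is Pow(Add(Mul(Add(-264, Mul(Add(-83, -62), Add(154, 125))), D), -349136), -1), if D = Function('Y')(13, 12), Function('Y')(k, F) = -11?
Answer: Rational(1, 98773) ≈ 1.0124e-5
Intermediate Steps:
D = -11
Pow(Add(Mul(Add(-264, Mul(Add(-83, -62), Add(154, 125))), D), -349136), -1) = Pow(Add(Mul(Add(-264, Mul(Add(-83, -62), Add(154, 125))), -11), -349136), -1) = Pow(Add(Mul(Add(-264, Mul(-145, 279)), -11), -349136), -1) = Pow(Add(Mul(Add(-264, -40455), -11), -349136), -1) = Pow(Add(Mul(-40719, -11), -349136), -1) = Pow(Add(447909, -349136), -1) = Pow(98773, -1) = Rational(1, 98773)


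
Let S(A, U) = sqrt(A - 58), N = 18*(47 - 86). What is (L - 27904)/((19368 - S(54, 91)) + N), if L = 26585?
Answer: -12310227/174209780 - 1319*I/174209780 ≈ -0.070663 - 7.5713e-6*I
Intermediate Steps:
N = -702 (N = 18*(-39) = -702)
S(A, U) = sqrt(-58 + A)
(L - 27904)/((19368 - S(54, 91)) + N) = (26585 - 27904)/((19368 - sqrt(-58 + 54)) - 702) = -1319/((19368 - sqrt(-4)) - 702) = -1319/((19368 - 2*I) - 702) = -1319*(18666 + 2*I)/348419560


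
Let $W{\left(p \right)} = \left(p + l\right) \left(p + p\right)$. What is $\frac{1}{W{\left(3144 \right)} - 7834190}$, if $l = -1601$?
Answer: $\frac{1}{1868194} \approx 5.3528 \cdot 10^{-7}$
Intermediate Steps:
$W{\left(p \right)} = 2 p \left(-1601 + p\right)$ ($W{\left(p \right)} = \left(p - 1601\right) \left(p + p\right) = \left(-1601 + p\right) 2 p = 2 p \left(-1601 + p\right)$)
$\frac{1}{W{\left(3144 \right)} - 7834190} = \frac{1}{2 \cdot 3144 \left(-1601 + 3144\right) - 7834190} = \frac{1}{2 \cdot 3144 \cdot 1543 - 7834190} = \frac{1}{9702384 - 7834190} = \frac{1}{1868194}$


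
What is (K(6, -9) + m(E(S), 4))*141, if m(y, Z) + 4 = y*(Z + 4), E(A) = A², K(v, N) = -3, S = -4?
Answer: 17061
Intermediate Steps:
m(y, Z) = -4 + y*(4 + Z) (m(y, Z) = -4 + y*(Z + 4) = -4 + y*(4 + Z))
(K(6, -9) + m(E(S), 4))*141 = (-3 + (-4 + 4*(-4)² + 4*(-4)²))*141 = (-3 + (-4 + 4*16 + 4*16))*141 = (-3 + (-4 + 64 + 64))*141 = (-3 + 124)*141 = 121*141 = 17061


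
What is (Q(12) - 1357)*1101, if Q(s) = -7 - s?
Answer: -1514976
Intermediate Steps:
(Q(12) - 1357)*1101 = ((-7 - 1*12) - 1357)*1101 = ((-7 - 12) - 1357)*1101 = (-19 - 1357)*1101 = -1376*1101 = -1514976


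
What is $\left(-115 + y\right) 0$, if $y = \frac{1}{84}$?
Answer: $0$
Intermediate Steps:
$y = \frac{1}{84} \approx 0.011905$
$\left(-115 + y\right) 0 = \left(-115 + \frac{1}{84}\right) 0 = \left(- \frac{9659}{84}\right) 0 = 0$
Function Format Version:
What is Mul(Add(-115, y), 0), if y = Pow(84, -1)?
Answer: 0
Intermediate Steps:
y = Rational(1, 84) ≈ 0.011905
Mul(Add(-115, y), 0) = Mul(Add(-115, Rational(1, 84)), 0) = Mul(Rational(-9659, 84), 0) = 0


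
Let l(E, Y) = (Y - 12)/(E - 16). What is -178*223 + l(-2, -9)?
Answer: -238157/6 ≈ -39693.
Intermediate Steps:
l(E, Y) = (-12 + Y)/(-16 + E)
-178*223 + l(-2, -9) = -178*223 + (-12 - 9)/(-16 - 2) = -39694 - 21/(-18) = -39694 - 1/18*(-21) = -39694 + 7/6 = -238157/6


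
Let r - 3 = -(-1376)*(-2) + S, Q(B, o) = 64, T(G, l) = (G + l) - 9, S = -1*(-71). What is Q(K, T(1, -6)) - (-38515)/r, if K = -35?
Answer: 132877/2678 ≈ 49.618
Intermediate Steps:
S = 71
T(G, l) = -9 + G + l
r = -2678 (r = 3 + (-(-1376)*(-2) + 71) = 3 + (-86*32 + 71) = 3 + (-2752 + 71) = 3 - 2681 = -2678)
Q(K, T(1, -6)) - (-38515)/r = 64 - (-38515)/(-2678) = 64 - (-38515)*(-1)/2678 = 64 - 1*38515/2678 = 64 - 38515/2678 = 132877/2678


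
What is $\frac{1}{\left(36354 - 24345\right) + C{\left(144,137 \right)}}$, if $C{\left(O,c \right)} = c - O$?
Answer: $\frac{1}{12002} \approx 8.3319 \cdot 10^{-5}$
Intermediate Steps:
$\frac{1}{\left(36354 - 24345\right) + C{\left(144,137 \right)}} = \frac{1}{\left(36354 - 24345\right) + \left(137 - 144\right)} = \frac{1}{12009 + \left(137 - 144\right)} = \frac{1}{12009 - 7} = \frac{1}{12002}$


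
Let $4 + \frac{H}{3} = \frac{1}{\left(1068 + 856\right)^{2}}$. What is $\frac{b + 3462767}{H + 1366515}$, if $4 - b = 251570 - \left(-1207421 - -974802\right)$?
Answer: $\frac{11026043361632}{5058488009331} \approx 2.1797$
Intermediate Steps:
$b = -484185$ ($b = 4 - \left(251570 - \left(-1207421 - -974802\right)\right) = 4 - \left(251570 - \left(-1207421 + 974802\right)\right) = 4 - \left(251570 - -232619\right) = 4 - \left(251570 + 232619\right) = 4 - 484189 = -484185$)
$H = - \frac{44421309}{3701776}$ ($H = -12 + \frac{3}{\left(1068 + 856\right)^{2}} = -12 + \frac{3}{1924^{2}} = -12 + \frac{3}{3701776} = - \frac{44421309}{3701776} \approx -12.0$)
$\frac{b + 3462767}{H + 1366515} = \frac{-484185 + 3462767}{- \frac{44421309}{3701776} + 1366515} = \frac{2978582}{\frac{5058488009331}{3701776}} = 2978582 \cdot \frac{3701776}{5058488009331} = \frac{11026043361632}{5058488009331}$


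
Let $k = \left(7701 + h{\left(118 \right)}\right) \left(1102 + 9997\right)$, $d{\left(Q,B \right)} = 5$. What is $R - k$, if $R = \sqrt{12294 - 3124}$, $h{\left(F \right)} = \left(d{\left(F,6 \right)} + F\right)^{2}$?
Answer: $-253390170 + \sqrt{9170} \approx -2.5339 \cdot 10^{8}$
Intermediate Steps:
$h{\left(F \right)} = \left(5 + F\right)^{2}$
$k = 253390170$ ($k = \left(7701 + \left(5 + 118\right)^{2}\right) \left(1102 + 9997\right) = \left(7701 + 123^{2}\right) 11099 = \left(7701 + 15129\right) 11099 = 22830 \cdot 11099 = 253390170$)
$R = \sqrt{9170}$ ($R = \sqrt{12294 + \left(-12235 + 9111\right)} = \sqrt{12294 - 3124} = \sqrt{9170} \approx 95.76$)
$R - k = \sqrt{9170} - 253390170 = -253390170 + \sqrt{9170}$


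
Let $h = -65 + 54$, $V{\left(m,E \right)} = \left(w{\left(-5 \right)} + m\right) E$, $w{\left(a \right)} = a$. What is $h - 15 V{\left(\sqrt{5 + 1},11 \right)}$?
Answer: $814 - 165 \sqrt{6} \approx 409.83$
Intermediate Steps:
$V{\left(m,E \right)} = E \left(-5 + m\right)$ ($V{\left(m,E \right)} = \left(-5 + m\right) E = E \left(-5 + m\right)$)
$h = -11$
$h - 15 V{\left(\sqrt{5 + 1},11 \right)} = -11 - 15 \cdot 11 \left(-5 + \sqrt{5 + 1}\right) = -11 - 15 \cdot 11 \left(-5 + \sqrt{6}\right) = -11 - 15 \left(-55 + 11 \sqrt{6}\right) = -11 + \left(825 - 165 \sqrt{6}\right) = 814 - 165 \sqrt{6}$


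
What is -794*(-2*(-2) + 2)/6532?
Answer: -1191/1633 ≈ -0.72933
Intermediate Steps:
-794*(-2*(-2) + 2)/6532 = -794*(4 + 2)*(1/6532) = -794*6*(1/6532) = -4764*1/6532 = -1191/1633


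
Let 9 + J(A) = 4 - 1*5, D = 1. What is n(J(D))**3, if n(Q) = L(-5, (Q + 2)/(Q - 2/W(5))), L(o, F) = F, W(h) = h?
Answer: 1000/2197 ≈ 0.45517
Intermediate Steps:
J(A) = -10 (J(A) = -9 + (4 - 1*5) = -9 + (4 - 5) = -9 - 1 = -10)
n(Q) = (2 + Q)/(-2/5 + Q) (n(Q) = (Q + 2)/(Q - 2/5) = (2 + Q)/(Q - 2*1/5) = (2 + Q)/(Q - 2/5) = (2 + Q)/(-2/5 + Q))
n(J(D))**3 = (5*(2 - 10)/(-2 + 5*(-10)))**3 = (5*(-8)/(-2 - 50))**3 = (5*(-8)/(-52))**3 = (5*(-1/52)*(-8))**3 = (10/13)**3 = 1000/2197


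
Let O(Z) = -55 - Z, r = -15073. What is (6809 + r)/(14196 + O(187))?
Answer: -4132/6977 ≈ -0.59223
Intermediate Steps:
(6809 + r)/(14196 + O(187)) = (6809 - 15073)/(14196 + (-55 - 1*187)) = -8264/(14196 + (-55 - 187)) = -8264/(14196 - 242) = -8264/13954 = -8264*1/13954 = -4132/6977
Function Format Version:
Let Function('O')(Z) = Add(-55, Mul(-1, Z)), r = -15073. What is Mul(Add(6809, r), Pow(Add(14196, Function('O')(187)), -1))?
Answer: Rational(-4132, 6977) ≈ -0.59223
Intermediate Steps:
Mul(Add(6809, r), Pow(Add(14196, Function('O')(187)), -1)) = Mul(Add(6809, -15073), Pow(Add(14196, Add(-55, Mul(-1, 187))), -1)) = Mul(-8264, Pow(Add(14196, Add(-55, -187)), -1)) = Mul(-8264, Pow(Add(14196, -242), -1)) = Mul(-8264, Pow(13954, -1)) = Mul(-8264, Rational(1, 13954)) = Rational(-4132, 6977)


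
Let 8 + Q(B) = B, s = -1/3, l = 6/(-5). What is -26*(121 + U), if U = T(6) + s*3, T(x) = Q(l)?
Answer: -14404/5 ≈ -2880.8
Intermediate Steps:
l = -6/5 (l = 6*(-1/5) = -6/5 ≈ -1.2000)
s = -1/3 (s = -1*1/3 = -1/3 ≈ -0.33333)
Q(B) = -8 + B
T(x) = -46/5 (T(x) = -8 - 6/5 = -46/5)
U = -51/5 (U = -46/5 - 1/3*3 = -46/5 - 1 = -51/5 ≈ -10.200)
-26*(121 + U) = -26*(121 - 51/5) = -26*554/5 = -14404/5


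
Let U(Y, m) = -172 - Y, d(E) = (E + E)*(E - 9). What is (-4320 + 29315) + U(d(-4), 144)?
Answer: 24719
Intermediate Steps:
d(E) = 2*E*(-9 + E) (d(E) = (2*E)*(-9 + E) = 2*E*(-9 + E))
(-4320 + 29315) + U(d(-4), 144) = (-4320 + 29315) + (-172 - 2*(-4)*(-9 - 4)) = 24995 + (-172 - 2*(-4)*(-13)) = 24995 + (-172 - 1*104) = 24995 + (-172 - 104) = 24995 - 276 = 24719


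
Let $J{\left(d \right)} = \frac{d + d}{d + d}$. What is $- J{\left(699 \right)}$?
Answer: $-1$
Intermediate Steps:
$J{\left(d \right)} = 1$ ($J{\left(d \right)} = \frac{2 d}{2 d} = 2 d \frac{1}{2 d} = 1$)
$- J{\left(699 \right)} = \left(-1\right) 1 = -1$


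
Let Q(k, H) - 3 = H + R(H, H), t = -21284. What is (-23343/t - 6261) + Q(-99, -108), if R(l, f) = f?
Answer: -137769273/21284 ≈ -6472.9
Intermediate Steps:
Q(k, H) = 3 + 2*H (Q(k, H) = 3 + (H + H) = 3 + 2*H)
(-23343/t - 6261) + Q(-99, -108) = (-23343/(-21284) - 6261) + (3 + 2*(-108)) = (-23343*(-1/21284) - 6261) + (3 - 216) = (23343/21284 - 6261) - 213 = -133235781/21284 - 213 = -137769273/21284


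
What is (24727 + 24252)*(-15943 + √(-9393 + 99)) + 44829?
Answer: -780827368 + 48979*I*√9294 ≈ -7.8083e+8 + 4.7218e+6*I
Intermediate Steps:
(24727 + 24252)*(-15943 + √(-9393 + 99)) + 44829 = 48979*(-15943 + √(-9294)) + 44829 = 48979*(-15943 + I*√9294) + 44829 = (-780872197 + 48979*I*√9294) + 44829 = -780827368 + 48979*I*√9294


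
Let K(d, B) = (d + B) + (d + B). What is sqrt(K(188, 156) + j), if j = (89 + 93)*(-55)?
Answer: I*sqrt(9322) ≈ 96.551*I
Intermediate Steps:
K(d, B) = 2*B + 2*d (K(d, B) = (B + d) + (B + d) = 2*B + 2*d)
j = -10010 (j = 182*(-55) = -10010)
sqrt(K(188, 156) + j) = sqrt((2*156 + 2*188) - 10010) = sqrt((312 + 376) - 10010) = sqrt(688 - 10010) = sqrt(-9322) = I*sqrt(9322)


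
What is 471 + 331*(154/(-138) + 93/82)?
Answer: 2699011/5658 ≈ 477.03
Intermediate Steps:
471 + 331*(154/(-138) + 93/82) = 471 + 331*(154*(-1/138) + 93*(1/82)) = 471 + 331*(-77/69 + 93/82) = 471 + 331*(103/5658) = 471 + 34093/5658 = 2699011/5658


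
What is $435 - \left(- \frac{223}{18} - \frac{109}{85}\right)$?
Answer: $\frac{686467}{1530} \approx 448.67$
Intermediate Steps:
$435 - \left(- \frac{223}{18} - \frac{109}{85}\right) = 435 - \left(- \frac{109}{85} + \frac{223}{-18}\right) = 435 + \left(\frac{109}{85} - - \frac{223}{18}\right) = 435 + \left(\frac{109}{85} + \frac{223}{18}\right) = 435 + \frac{20917}{1530} = \frac{686467}{1530}$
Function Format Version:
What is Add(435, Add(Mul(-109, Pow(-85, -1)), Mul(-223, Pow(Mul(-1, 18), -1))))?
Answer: Rational(686467, 1530) ≈ 448.67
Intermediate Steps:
Add(435, Add(Mul(-109, Pow(-85, -1)), Mul(-223, Pow(Mul(-1, 18), -1)))) = Add(435, Add(Mul(-109, Rational(-1, 85)), Mul(-223, Pow(-18, -1)))) = Add(435, Add(Rational(109, 85), Mul(-223, Rational(-1, 18)))) = Add(435, Add(Rational(109, 85), Rational(223, 18))) = Add(435, Rational(20917, 1530)) = Rational(686467, 1530)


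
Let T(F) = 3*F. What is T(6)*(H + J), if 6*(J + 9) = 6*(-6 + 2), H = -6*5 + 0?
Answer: -774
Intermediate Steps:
H = -30 (H = -30 + 0 = -30)
J = -13 (J = -9 + (6*(-6 + 2))/6 = -9 + (6*(-4))/6 = -9 + (⅙)*(-24) = -9 - 4 = -13)
T(6)*(H + J) = (3*6)*(-30 - 13) = 18*(-43) = -774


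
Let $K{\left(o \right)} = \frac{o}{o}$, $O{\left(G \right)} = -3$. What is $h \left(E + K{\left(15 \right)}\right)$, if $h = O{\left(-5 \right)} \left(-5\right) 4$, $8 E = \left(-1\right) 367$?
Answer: $- \frac{5385}{2} \approx -2692.5$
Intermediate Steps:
$E = - \frac{367}{8}$ ($E = \frac{\left(-1\right) 367}{8} = \frac{1}{8} \left(-367\right) = - \frac{367}{8} \approx -45.875$)
$K{\left(o \right)} = 1$
$h = 60$ ($h = \left(-3\right) \left(-5\right) 4 = 15 \cdot 4 = 60$)
$h \left(E + K{\left(15 \right)}\right) = 60 \left(- \frac{367}{8} + 1\right) = 60 \left(- \frac{359}{8}\right) = - \frac{5385}{2}$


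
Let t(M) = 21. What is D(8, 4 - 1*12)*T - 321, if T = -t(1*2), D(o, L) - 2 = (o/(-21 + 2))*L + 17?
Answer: -15024/19 ≈ -790.74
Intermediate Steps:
D(o, L) = 19 - L*o/19 (D(o, L) = 2 + ((o/(-21 + 2))*L + 17) = 2 + ((o/(-19))*L + 17) = 2 + ((-o/19)*L + 17) = 2 + (-L*o/19 + 17) = 2 + (17 - L*o/19) = 19 - L*o/19)
T = -21 (T = -1*21 = -21)
D(8, 4 - 1*12)*T - 321 = (19 - 1/19*(4 - 1*12)*8)*(-21) - 321 = (19 - 1/19*(4 - 12)*8)*(-21) - 321 = (19 - 1/19*(-8)*8)*(-21) - 321 = (19 + 64/19)*(-21) - 321 = (425/19)*(-21) - 321 = -8925/19 - 321 = -15024/19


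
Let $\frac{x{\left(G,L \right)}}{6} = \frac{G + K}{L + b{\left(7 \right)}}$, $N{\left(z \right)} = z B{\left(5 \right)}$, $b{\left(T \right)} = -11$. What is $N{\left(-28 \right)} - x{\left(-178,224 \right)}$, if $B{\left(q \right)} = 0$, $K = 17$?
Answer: $\frac{322}{71} \approx 4.5352$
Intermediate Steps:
$N{\left(z \right)} = 0$ ($N{\left(z \right)} = z 0 = 0$)
$x{\left(G,L \right)} = \frac{6 \left(17 + G\right)}{-11 + L}$ ($x{\left(G,L \right)} = 6 \frac{G + 17}{L - 11} = 6 \frac{17 + G}{-11 + L} = \frac{6 \left(17 + G\right)}{-11 + L}$)
$N{\left(-28 \right)} - x{\left(-178,224 \right)} = 0 - \frac{6 \left(17 - 178\right)}{-11 + 224} = 0 - 6 \cdot \frac{1}{213} \left(-161\right) = 0 - - \frac{322}{71} = 0 + \frac{322}{71} = \frac{322}{71}$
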